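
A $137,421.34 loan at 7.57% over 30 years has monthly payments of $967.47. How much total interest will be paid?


Total paid over the life of the loan = PMT × n.
Total paid = $967.47 × 360 = $348,289.20
Total interest = total paid − principal = $348,289.20 − $137,421.34 = $210,867.86

Total interest = (PMT × n) - PV = $210,867.86


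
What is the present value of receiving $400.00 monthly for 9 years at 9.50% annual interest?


Present value of an ordinary annuity: PV = PMT × (1 − (1 + r)^(−n)) / r
Monthly rate r = 0.095/12 ≈ 0.00791667, n = 108
PV = $400.00 × (1 − (1 + 0.095/12)^(−108)) / (0.095/12)
PV = $400.00 × 72.414648
PV = $28,965.86

PV = PMT × (1-(1+r)^(-n))/r = $28,965.86


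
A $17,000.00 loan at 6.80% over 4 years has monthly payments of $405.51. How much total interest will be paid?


Total paid over the life of the loan = PMT × n.
Total paid = $405.51 × 48 = $19,464.48
Total interest = total paid − principal = $19,464.48 − $17,000.00 = $2,464.48

Total interest = (PMT × n) - PV = $2,464.48


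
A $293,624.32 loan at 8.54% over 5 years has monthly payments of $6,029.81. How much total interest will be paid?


Total paid over the life of the loan = PMT × n.
Total paid = $6,029.81 × 60 = $361,788.60
Total interest = total paid − principal = $361,788.60 − $293,624.32 = $68,164.28

Total interest = (PMT × n) - PV = $68,164.28


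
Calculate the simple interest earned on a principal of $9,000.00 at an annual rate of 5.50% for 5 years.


Simple interest formula: I = P × r × t
I = $9,000.00 × 0.055 × 5
I = $2,475.00

I = P × r × t = $2,475.00


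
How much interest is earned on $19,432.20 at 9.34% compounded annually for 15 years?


Compound interest earned = final amount − principal.
A = P(1 + r/n)^(nt) = $19,432.20 × (1 + 0.0934/1)^(1 × 15) = $74,166.54
Interest = A − P = $74,166.54 − $19,432.20 = $54,734.34

Interest = A - P = $54,734.34


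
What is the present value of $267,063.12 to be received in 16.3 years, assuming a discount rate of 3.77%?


Present value formula: PV = FV / (1 + r)^t
PV = $267,063.12 / (1 + 0.0377)^16.3
PV = $267,063.12 / 1.8279765
PV = $146,097.68

PV = FV / (1 + r)^t = $146,097.68


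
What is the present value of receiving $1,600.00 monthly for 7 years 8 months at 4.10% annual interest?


Present value of an ordinary annuity: PV = PMT × (1 − (1 + r)^(−n)) / r
Monthly rate r = 0.041/12 ≈ 0.00341667, n = 92
PV = $1,600.00 × (1 − (1 + 0.041/12)^(−92)) / (0.041/12)
PV = $1,600.00 × 78.829193
PV = $126,126.71

PV = PMT × (1-(1+r)^(-n))/r = $126,126.71


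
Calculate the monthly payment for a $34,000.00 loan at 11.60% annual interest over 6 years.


Loan payment formula: PMT = PV × r / (1 − (1 + r)^(−n))
Monthly rate r = 0.116/12 ≈ 0.00966667, n = 72 months
Denominator: 1 − (1 + 0.116/12)^(−72) = 0.499755
PMT = $34,000.00 × (0.116/12) / 0.499755
PMT = $657.66 per month

PMT = PV × r / (1-(1+r)^(-n)) = $657.66/month


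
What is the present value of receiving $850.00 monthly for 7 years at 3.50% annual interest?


Present value of an ordinary annuity: PV = PMT × (1 − (1 + r)^(−n)) / r
Monthly rate r = 0.035/12 ≈ 0.00291667, n = 84
PV = $850.00 × (1 − (1 + 0.035/12)^(−84)) / (0.035/12)
PV = $850.00 × 74.405589
PV = $63,244.75

PV = PMT × (1-(1+r)^(-n))/r = $63,244.75


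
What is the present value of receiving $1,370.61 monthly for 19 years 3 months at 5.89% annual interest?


Present value of an ordinary annuity: PV = PMT × (1 − (1 + r)^(−n)) / r
Monthly rate r = 0.0589/12 ≈ 0.00490833, n = 231
PV = $1,370.61 × (1 − (1 + 0.0589/12)^(−231)) / (0.0589/12)
PV = $1,370.61 × 137.991082
PV = $189,131.96

PV = PMT × (1-(1+r)^(-n))/r = $189,131.96


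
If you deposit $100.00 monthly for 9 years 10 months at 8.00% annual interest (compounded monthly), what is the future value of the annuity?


Future value of an ordinary annuity: FV = PMT × ((1 + r)^n − 1) / r
Monthly rate r = 0.08/12 ≈ 0.00666667, n = 118
FV = $100.00 × ((1 + 0.08/12)^118 − 1) / (0.08/12)
FV = $100.00 × 178.550756
FV = $17,855.08

FV = PMT × ((1+r)^n - 1)/r = $17,855.08


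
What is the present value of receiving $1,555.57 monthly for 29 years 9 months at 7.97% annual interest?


Present value of an ordinary annuity: PV = PMT × (1 − (1 + r)^(−n)) / r
Monthly rate r = 0.0797/12 ≈ 0.00664167, n = 357
PV = $1,555.57 × (1 − (1 + 0.0797/12)^(−357)) / (0.0797/12)
PV = $1,555.57 × 136.394199
PV = $212,170.72

PV = PMT × (1-(1+r)^(-n))/r = $212,170.72


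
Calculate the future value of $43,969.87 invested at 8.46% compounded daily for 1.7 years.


Compound interest formula: A = P(1 + r/n)^(nt)
A = $43,969.87 × (1 + 0.0846/365)^(365 × 1.7)
Growth factor: (1 + 0.0846/365)^620.5 = 1.154657
A = $43,969.87 × 1.154657
A = $50,770.12

A = P(1 + r/n)^(nt) = $50,770.12


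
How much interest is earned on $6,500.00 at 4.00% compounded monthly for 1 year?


Compound interest earned = final amount − principal.
A = P(1 + r/n)^(nt) = $6,500.00 × (1 + 0.04/12)^(12 × 1) = $6,764.82
Interest = A − P = $6,764.82 − $6,500.00 = $264.82

Interest = A - P = $264.82


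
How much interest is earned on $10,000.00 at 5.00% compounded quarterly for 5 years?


Compound interest earned = final amount − principal.
A = P(1 + r/n)^(nt) = $10,000.00 × (1 + 0.05/4)^(4 × 5) = $12,820.37
Interest = A − P = $12,820.37 − $10,000.00 = $2,820.37

Interest = A - P = $2,820.37


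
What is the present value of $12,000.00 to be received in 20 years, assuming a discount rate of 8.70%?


Present value formula: PV = FV / (1 + r)^t
PV = $12,000.00 / (1 + 0.087)^20
PV = $12,000.00 / 5.303846
PV = $2,262.51

PV = FV / (1 + r)^t = $2,262.51


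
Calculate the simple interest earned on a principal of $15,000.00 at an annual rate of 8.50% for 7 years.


Simple interest formula: I = P × r × t
I = $15,000.00 × 0.085 × 7
I = $8,925.00

I = P × r × t = $8,925.00


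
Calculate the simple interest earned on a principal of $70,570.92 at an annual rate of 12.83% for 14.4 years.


Simple interest formula: I = P × r × t
I = $70,570.92 × 0.1283 × 14.4
I = $130,381.19

I = P × r × t = $130,381.19


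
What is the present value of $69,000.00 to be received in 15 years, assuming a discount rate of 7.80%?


Present value formula: PV = FV / (1 + r)^t
PV = $69,000.00 / (1 + 0.078)^15
PV = $69,000.00 / 3.085186
PV = $22,364.94

PV = FV / (1 + r)^t = $22,364.94


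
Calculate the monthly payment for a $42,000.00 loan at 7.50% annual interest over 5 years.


Loan payment formula: PMT = PV × r / (1 − (1 + r)^(−n))
Monthly rate r = 0.075/12 = 0.00625, n = 60 months
Denominator: 1 − (1 + 0.075/12)^(−60) = 0.311908
PMT = $42,000.00 × (0.075/12) / 0.311908
PMT = $841.59 per month

PMT = PV × r / (1-(1+r)^(-n)) = $841.59/month


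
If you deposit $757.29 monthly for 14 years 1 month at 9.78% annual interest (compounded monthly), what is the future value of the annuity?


Future value of an ordinary annuity: FV = PMT × ((1 + r)^n − 1) / r
Monthly rate r = 0.0978/12 = 0.00815, n = 169
FV = $757.29 × ((1 + 0.0978/12)^169 − 1) / (0.0978/12)
FV = $757.29 × 361.020001
FV = $273,396.84

FV = PMT × ((1+r)^n - 1)/r = $273,396.84


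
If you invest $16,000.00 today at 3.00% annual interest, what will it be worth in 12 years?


Future value formula: FV = PV × (1 + r)^t
FV = $16,000.00 × (1 + 0.03)^12
FV = $16,000.00 × 1.4257609
FV = $22,812.17

FV = PV × (1 + r)^t = $22,812.17


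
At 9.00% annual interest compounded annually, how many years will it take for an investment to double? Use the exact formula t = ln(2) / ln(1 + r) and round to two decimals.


Doubling condition: (1 + r)^t = 2
Take ln of both sides: t × ln(1 + r) = ln(2)
t = ln(2) / ln(1 + r)
t = 0.693147 / 0.086178
t = 8.04

t = ln(2) / ln(1 + r) = 8.04 years


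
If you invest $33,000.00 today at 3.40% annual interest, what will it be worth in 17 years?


Future value formula: FV = PV × (1 + r)^t
FV = $33,000.00 × (1 + 0.034)^17
FV = $33,000.00 × 1.7654245
FV = $58,259.01

FV = PV × (1 + r)^t = $58,259.01


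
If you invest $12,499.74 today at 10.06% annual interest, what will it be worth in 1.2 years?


Future value formula: FV = PV × (1 + r)^t
FV = $12,499.74 × (1 + 0.1006)^1.2
FV = $12,499.74 × 1.121903
FV = $14,023.50

FV = PV × (1 + r)^t = $14,023.50


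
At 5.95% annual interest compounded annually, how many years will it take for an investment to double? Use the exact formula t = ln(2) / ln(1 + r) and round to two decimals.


Doubling condition: (1 + r)^t = 2
Take ln of both sides: t × ln(1 + r) = ln(2)
t = ln(2) / ln(1 + r)
t = 0.693147 / 0.057797
t = 11.99

t = ln(2) / ln(1 + r) = 11.99 years


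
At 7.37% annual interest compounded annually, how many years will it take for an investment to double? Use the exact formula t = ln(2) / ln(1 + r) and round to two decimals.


Doubling condition: (1 + r)^t = 2
Take ln of both sides: t × ln(1 + r) = ln(2)
t = ln(2) / ln(1 + r)
t = 0.693147 / 0.071111
t = 9.75

t = ln(2) / ln(1 + r) = 9.75 years


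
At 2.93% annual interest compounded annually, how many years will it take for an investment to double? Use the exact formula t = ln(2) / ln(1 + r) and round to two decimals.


Doubling condition: (1 + r)^t = 2
Take ln of both sides: t × ln(1 + r) = ln(2)
t = ln(2) / ln(1 + r)
t = 0.693147 / 0.028879
t = 24.00

t = ln(2) / ln(1 + r) = 24.00 years


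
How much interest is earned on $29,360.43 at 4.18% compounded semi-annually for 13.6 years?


Compound interest earned = final amount − principal.
A = P(1 + r/n)^(nt) = $29,360.43 × (1 + 0.0418/2)^(2 × 13.6) = $51,535.39
Interest = A − P = $51,535.39 − $29,360.43 = $22,174.96

Interest = A - P = $22,174.96


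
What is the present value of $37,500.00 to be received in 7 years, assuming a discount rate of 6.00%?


Present value formula: PV = FV / (1 + r)^t
PV = $37,500.00 / (1 + 0.06)^7
PV = $37,500.00 / 1.5036303
PV = $24,939.64

PV = FV / (1 + r)^t = $24,939.64


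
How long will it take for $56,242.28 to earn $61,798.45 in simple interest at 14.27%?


Rearrange the simple interest formula for t:
I = P × r × t  ⇒  t = I / (P × r)
t = $61,798.45 / ($56,242.28 × 0.1427)
t = 7.7

t = I/(P×r) = 7.7 years


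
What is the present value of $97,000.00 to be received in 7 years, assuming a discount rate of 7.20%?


Present value formula: PV = FV / (1 + r)^t
PV = $97,000.00 / (1 + 0.072)^7
PV = $97,000.00 / 1.626910
PV = $59,622.23

PV = FV / (1 + r)^t = $59,622.23


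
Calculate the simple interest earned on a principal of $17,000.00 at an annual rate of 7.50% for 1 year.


Simple interest formula: I = P × r × t
I = $17,000.00 × 0.075 × 1
I = $1,275.00

I = P × r × t = $1,275.00


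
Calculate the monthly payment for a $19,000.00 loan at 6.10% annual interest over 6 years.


Loan payment formula: PMT = PV × r / (1 − (1 + r)^(−n))
Monthly rate r = 0.061/12 ≈ 0.00508333, n = 72 months
Denominator: 1 − (1 + 0.061/12)^(−72) = 0.305854
PMT = $19,000.00 × (0.061/12) / 0.305854
PMT = $315.78 per month

PMT = PV × r / (1-(1+r)^(-n)) = $315.78/month


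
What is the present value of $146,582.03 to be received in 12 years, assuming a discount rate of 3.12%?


Present value formula: PV = FV / (1 + r)^t
PV = $146,582.03 / (1 + 0.0312)^12
PV = $146,582.03 / 1.4458221
PV = $101,383.17

PV = FV / (1 + r)^t = $101,383.17


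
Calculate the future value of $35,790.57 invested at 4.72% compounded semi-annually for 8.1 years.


Compound interest formula: A = P(1 + r/n)^(nt)
A = $35,790.57 × (1 + 0.0472/2)^(2 × 8.1)
Growth factor: (1 + 0.0472/2)^16.2 = 1.4591855
A = $35,790.57 × 1.4591855
A = $52,225.08

A = P(1 + r/n)^(nt) = $52,225.08


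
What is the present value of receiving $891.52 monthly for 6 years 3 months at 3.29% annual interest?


Present value of an ordinary annuity: PV = PMT × (1 − (1 + r)^(−n)) / r
Monthly rate r = 0.0329/12 ≈ 0.00274167, n = 75
PV = $891.52 × (1 − (1 + 0.0329/12)^(−75)) / (0.0329/12)
PV = $891.52 × 67.707931
PV = $60,362.97

PV = PMT × (1-(1+r)^(-n))/r = $60,362.97


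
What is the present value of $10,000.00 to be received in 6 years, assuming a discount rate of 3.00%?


Present value formula: PV = FV / (1 + r)^t
PV = $10,000.00 / (1 + 0.03)^6
PV = $10,000.00 / 1.194052
PV = $8,374.84

PV = FV / (1 + r)^t = $8,374.84


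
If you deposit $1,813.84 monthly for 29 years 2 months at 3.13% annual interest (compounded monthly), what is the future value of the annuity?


Future value of an ordinary annuity: FV = PMT × ((1 + r)^n − 1) / r
Monthly rate r = 0.0313/12 ≈ 0.00260833, n = 350
FV = $1,813.84 × ((1 + 0.0313/12)^350 − 1) / (0.0313/12)
FV = $1,813.84 × 570.716740
FV = $1,035,188.85

FV = PMT × ((1+r)^n - 1)/r = $1,035,188.85


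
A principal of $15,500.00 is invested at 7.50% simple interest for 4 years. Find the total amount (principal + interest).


Total amount formula: A = P(1 + rt) = P + P·r·t
Interest: I = P × r × t = $15,500.00 × 0.075 × 4 = $4,650.00
A = P + I = $15,500.00 + $4,650.00 = $20,150.00

A = P + I = P(1 + rt) = $20,150.00


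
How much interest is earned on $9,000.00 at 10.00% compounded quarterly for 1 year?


Compound interest earned = final amount − principal.
A = P(1 + r/n)^(nt) = $9,000.00 × (1 + 0.1/4)^(4 × 1) = $9,934.32
Interest = A − P = $9,934.32 − $9,000.00 = $934.32

Interest = A - P = $934.32


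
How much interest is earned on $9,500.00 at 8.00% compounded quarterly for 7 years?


Compound interest earned = final amount − principal.
A = P(1 + r/n)^(nt) = $9,500.00 × (1 + 0.08/4)^(4 × 7) = $16,539.73
Interest = A − P = $16,539.73 − $9,500.00 = $7,039.73

Interest = A - P = $7,039.73


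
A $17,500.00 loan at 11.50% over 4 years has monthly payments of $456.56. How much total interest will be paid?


Total paid over the life of the loan = PMT × n.
Total paid = $456.56 × 48 = $21,914.88
Total interest = total paid − principal = $21,914.88 − $17,500.00 = $4,414.88

Total interest = (PMT × n) - PV = $4,414.88


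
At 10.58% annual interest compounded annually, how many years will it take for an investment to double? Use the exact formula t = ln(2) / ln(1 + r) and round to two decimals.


Doubling condition: (1 + r)^t = 2
Take ln of both sides: t × ln(1 + r) = ln(2)
t = ln(2) / ln(1 + r)
t = 0.693147 / 0.100569
t = 6.89

t = ln(2) / ln(1 + r) = 6.89 years


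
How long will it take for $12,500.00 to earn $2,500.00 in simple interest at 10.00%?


Rearrange the simple interest formula for t:
I = P × r × t  ⇒  t = I / (P × r)
t = $2,500.00 / ($12,500.00 × 0.1)
t = 2

t = I/(P×r) = 2 years


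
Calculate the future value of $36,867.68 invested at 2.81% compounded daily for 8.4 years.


Compound interest formula: A = P(1 + r/n)^(nt)
A = $36,867.68 × (1 + 0.0281/365)^(365 × 8.4)
Growth factor: (1 + 0.0281/365)^3066 = 1.2662135
A = $36,867.68 × 1.2662135
A = $46,682.35

A = P(1 + r/n)^(nt) = $46,682.35


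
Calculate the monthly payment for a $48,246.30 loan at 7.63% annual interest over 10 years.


Loan payment formula: PMT = PV × r / (1 − (1 + r)^(−n))
Monthly rate r = 0.0763/12 ≈ 0.00635833, n = 120 months
Denominator: 1 − (1 + 0.0763/12)^(−120) = 0.532607
PMT = $48,246.30 × (0.0763/12) / 0.532607
PMT = $575.97 per month

PMT = PV × r / (1-(1+r)^(-n)) = $575.97/month


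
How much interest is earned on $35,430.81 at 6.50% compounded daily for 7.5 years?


Compound interest earned = final amount − principal.
A = P(1 + r/n)^(nt) = $35,430.81 × (1 + 0.065/365)^(365 × 7.5) = $57,687.38
Interest = A − P = $57,687.38 − $35,430.81 = $22,256.57

Interest = A - P = $22,256.57


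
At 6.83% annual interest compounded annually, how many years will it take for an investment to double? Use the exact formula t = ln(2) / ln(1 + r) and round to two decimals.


Doubling condition: (1 + r)^t = 2
Take ln of both sides: t × ln(1 + r) = ln(2)
t = ln(2) / ln(1 + r)
t = 0.693147 / 0.066069
t = 10.49

t = ln(2) / ln(1 + r) = 10.49 years


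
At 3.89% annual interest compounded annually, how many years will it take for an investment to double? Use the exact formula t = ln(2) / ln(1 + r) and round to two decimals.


Doubling condition: (1 + r)^t = 2
Take ln of both sides: t × ln(1 + r) = ln(2)
t = ln(2) / ln(1 + r)
t = 0.693147 / 0.038162
t = 18.16

t = ln(2) / ln(1 + r) = 18.16 years


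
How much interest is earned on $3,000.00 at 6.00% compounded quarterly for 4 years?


Compound interest earned = final amount − principal.
A = P(1 + r/n)^(nt) = $3,000.00 × (1 + 0.06/4)^(4 × 4) = $3,806.96
Interest = A − P = $3,806.96 − $3,000.00 = $806.96

Interest = A - P = $806.96


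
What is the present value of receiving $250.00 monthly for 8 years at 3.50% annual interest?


Present value of an ordinary annuity: PV = PMT × (1 − (1 + r)^(−n)) / r
Monthly rate r = 0.035/12 ≈ 0.00291667, n = 96
PV = $250.00 × (1 − (1 + 0.035/12)^(−96)) / (0.035/12)
PV = $250.00 × 83.625663
PV = $20,906.42

PV = PMT × (1-(1+r)^(-n))/r = $20,906.42


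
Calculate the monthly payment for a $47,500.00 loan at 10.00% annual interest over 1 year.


Loan payment formula: PMT = PV × r / (1 − (1 + r)^(−n))
Monthly rate r = 0.1/12 ≈ 0.00833333, n = 12 months
Denominator: 1 − (1 + 0.1/12)^(−12) = 0.0947876
PMT = $47,500.00 × (0.1/12) / 0.0947876
PMT = $4,176.00 per month

PMT = PV × r / (1-(1+r)^(-n)) = $4,176.00/month


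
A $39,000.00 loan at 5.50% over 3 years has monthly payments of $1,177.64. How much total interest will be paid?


Total paid over the life of the loan = PMT × n.
Total paid = $1,177.64 × 36 = $42,395.04
Total interest = total paid − principal = $42,395.04 − $39,000.00 = $3,395.04

Total interest = (PMT × n) - PV = $3,395.04


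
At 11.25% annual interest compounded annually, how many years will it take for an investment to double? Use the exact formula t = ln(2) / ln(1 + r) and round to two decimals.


Doubling condition: (1 + r)^t = 2
Take ln of both sides: t × ln(1 + r) = ln(2)
t = ln(2) / ln(1 + r)
t = 0.693147 / 0.106610
t = 6.50

t = ln(2) / ln(1 + r) = 6.50 years


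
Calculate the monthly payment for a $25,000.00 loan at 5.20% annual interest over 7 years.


Loan payment formula: PMT = PV × r / (1 − (1 + r)^(−n))
Monthly rate r = 0.052/12 ≈ 0.00433333, n = 84 months
Denominator: 1 − (1 + 0.052/12)^(−84) = 0.304562
PMT = $25,000.00 × (0.052/12) / 0.304562
PMT = $355.70 per month

PMT = PV × r / (1-(1+r)^(-n)) = $355.70/month


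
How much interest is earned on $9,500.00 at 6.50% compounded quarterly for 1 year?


Compound interest earned = final amount − principal.
A = P(1 + r/n)^(nt) = $9,500.00 × (1 + 0.065/4)^(4 × 1) = $10,132.72
Interest = A − P = $10,132.72 − $9,500.00 = $632.72

Interest = A - P = $632.72


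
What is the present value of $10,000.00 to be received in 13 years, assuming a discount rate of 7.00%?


Present value formula: PV = FV / (1 + r)^t
PV = $10,000.00 / (1 + 0.07)^13
PV = $10,000.00 / 2.409845
PV = $4,149.64

PV = FV / (1 + r)^t = $4,149.64


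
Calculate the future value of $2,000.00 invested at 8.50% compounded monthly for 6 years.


Compound interest formula: A = P(1 + r/n)^(nt)
A = $2,000.00 × (1 + 0.085/12)^(12 × 6)
Growth factor: (1 + 0.085/12)^72 = 1.662300
A = $2,000.00 × 1.662300
A = $3,324.60

A = P(1 + r/n)^(nt) = $3,324.60


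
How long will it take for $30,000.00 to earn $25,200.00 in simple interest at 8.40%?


Rearrange the simple interest formula for t:
I = P × r × t  ⇒  t = I / (P × r)
t = $25,200.00 / ($30,000.00 × 0.084)
t = 10

t = I/(P×r) = 10 years


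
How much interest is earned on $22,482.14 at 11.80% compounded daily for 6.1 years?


Compound interest earned = final amount − principal.
A = P(1 + r/n)^(nt) = $22,482.14 × (1 + 0.118/365)^(365 × 6.1) = $46,173.45
Interest = A − P = $46,173.45 − $22,482.14 = $23,691.31

Interest = A - P = $23,691.31


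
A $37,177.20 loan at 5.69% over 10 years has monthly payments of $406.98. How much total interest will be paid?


Total paid over the life of the loan = PMT × n.
Total paid = $406.98 × 120 = $48,837.60
Total interest = total paid − principal = $48,837.60 − $37,177.20 = $11,660.40

Total interest = (PMT × n) - PV = $11,660.40


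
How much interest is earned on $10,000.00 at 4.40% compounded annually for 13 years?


Compound interest earned = final amount − principal.
A = P(1 + r/n)^(nt) = $10,000.00 × (1 + 0.044/1)^(1 × 13) = $17,502.76
Interest = A − P = $17,502.76 − $10,000.00 = $7,502.76

Interest = A - P = $7,502.76


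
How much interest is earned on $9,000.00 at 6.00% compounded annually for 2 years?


Compound interest earned = final amount − principal.
A = P(1 + r/n)^(nt) = $9,000.00 × (1 + 0.06/1)^(1 × 2) = $10,112.40
Interest = A − P = $10,112.40 − $9,000.00 = $1,112.40

Interest = A - P = $1,112.40


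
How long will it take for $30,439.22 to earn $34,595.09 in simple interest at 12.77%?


Rearrange the simple interest formula for t:
I = P × r × t  ⇒  t = I / (P × r)
t = $34,595.09 / ($30,439.22 × 0.1277)
t = 8.9

t = I/(P×r) = 8.9 years


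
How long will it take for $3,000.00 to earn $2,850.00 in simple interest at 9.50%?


Rearrange the simple interest formula for t:
I = P × r × t  ⇒  t = I / (P × r)
t = $2,850.00 / ($3,000.00 × 0.095)
t = 10

t = I/(P×r) = 10 years


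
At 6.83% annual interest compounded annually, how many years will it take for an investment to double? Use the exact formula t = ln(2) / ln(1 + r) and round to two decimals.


Doubling condition: (1 + r)^t = 2
Take ln of both sides: t × ln(1 + r) = ln(2)
t = ln(2) / ln(1 + r)
t = 0.693147 / 0.066069
t = 10.49

t = ln(2) / ln(1 + r) = 10.49 years


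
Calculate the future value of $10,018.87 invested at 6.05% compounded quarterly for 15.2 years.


Compound interest formula: A = P(1 + r/n)^(nt)
A = $10,018.87 × (1 + 0.0605/4)^(4 × 15.2)
Growth factor: (1 + 0.0605/4)^60.8 = 2.491076
A = $10,018.87 × 2.491076
A = $24,957.77

A = P(1 + r/n)^(nt) = $24,957.77


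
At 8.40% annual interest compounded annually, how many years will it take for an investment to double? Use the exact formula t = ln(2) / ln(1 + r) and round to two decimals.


Doubling condition: (1 + r)^t = 2
Take ln of both sides: t × ln(1 + r) = ln(2)
t = ln(2) / ln(1 + r)
t = 0.693147 / 0.080658
t = 8.59

t = ln(2) / ln(1 + r) = 8.59 years


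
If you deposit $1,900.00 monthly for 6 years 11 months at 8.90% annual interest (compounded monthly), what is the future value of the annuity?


Future value of an ordinary annuity: FV = PMT × ((1 + r)^n − 1) / r
Monthly rate r = 0.089/12 ≈ 0.00741667, n = 83
FV = $1,900.00 × ((1 + 0.089/12)^83 − 1) / (0.089/12)
FV = $1,900.00 × 114.139765
FV = $216,865.55

FV = PMT × ((1+r)^n - 1)/r = $216,865.55


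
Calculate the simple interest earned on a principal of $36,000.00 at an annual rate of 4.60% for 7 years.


Simple interest formula: I = P × r × t
I = $36,000.00 × 0.046 × 7
I = $11,592.00

I = P × r × t = $11,592.00


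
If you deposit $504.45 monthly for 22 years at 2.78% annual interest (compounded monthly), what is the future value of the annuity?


Future value of an ordinary annuity: FV = PMT × ((1 + r)^n − 1) / r
Monthly rate r = 0.0278/12 ≈ 0.00231667, n = 264
FV = $504.45 × ((1 + 0.0278/12)^264 − 1) / (0.0278/12)
FV = $504.45 × 363.485613
FV = $183,360.32

FV = PMT × ((1+r)^n - 1)/r = $183,360.32


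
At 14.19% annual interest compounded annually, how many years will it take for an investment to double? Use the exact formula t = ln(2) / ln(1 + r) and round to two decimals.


Doubling condition: (1 + r)^t = 2
Take ln of both sides: t × ln(1 + r) = ln(2)
t = ln(2) / ln(1 + r)
t = 0.693147 / 0.132694
t = 5.22

t = ln(2) / ln(1 + r) = 5.22 years


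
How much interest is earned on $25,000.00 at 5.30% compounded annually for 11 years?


Compound interest earned = final amount − principal.
A = P(1 + r/n)^(nt) = $25,000.00 × (1 + 0.053/1)^(1 × 11) = $44,121.69
Interest = A − P = $44,121.69 − $25,000.00 = $19,121.69

Interest = A - P = $19,121.69


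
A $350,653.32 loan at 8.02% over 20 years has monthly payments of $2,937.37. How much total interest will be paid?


Total paid over the life of the loan = PMT × n.
Total paid = $2,937.37 × 240 = $704,968.80
Total interest = total paid − principal = $704,968.80 − $350,653.32 = $354,315.48

Total interest = (PMT × n) - PV = $354,315.48


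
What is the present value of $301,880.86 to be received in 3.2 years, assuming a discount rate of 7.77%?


Present value formula: PV = FV / (1 + r)^t
PV = $301,880.86 / (1 + 0.0777)^3.2
PV = $301,880.86 / 1.27055428
PV = $237,597.77

PV = FV / (1 + r)^t = $237,597.77


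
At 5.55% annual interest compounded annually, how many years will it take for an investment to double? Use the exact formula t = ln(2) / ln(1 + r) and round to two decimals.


Doubling condition: (1 + r)^t = 2
Take ln of both sides: t × ln(1 + r) = ln(2)
t = ln(2) / ln(1 + r)
t = 0.693147 / 0.054015
t = 12.83

t = ln(2) / ln(1 + r) = 12.83 years


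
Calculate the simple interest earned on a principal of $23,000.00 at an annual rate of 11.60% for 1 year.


Simple interest formula: I = P × r × t
I = $23,000.00 × 0.116 × 1
I = $2,668.00

I = P × r × t = $2,668.00


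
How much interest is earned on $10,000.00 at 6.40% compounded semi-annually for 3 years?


Compound interest earned = final amount − principal.
A = P(1 + r/n)^(nt) = $10,000.00 × (1 + 0.064/2)^(2 × 3) = $12,080.31
Interest = A − P = $12,080.31 − $10,000.00 = $2,080.31

Interest = A - P = $2,080.31


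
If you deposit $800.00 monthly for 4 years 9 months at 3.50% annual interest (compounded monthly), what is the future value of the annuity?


Future value of an ordinary annuity: FV = PMT × ((1 + r)^n − 1) / r
Monthly rate r = 0.035/12 ≈ 0.00291667, n = 57
FV = $800.00 × ((1 + 0.035/12)^57 − 1) / (0.035/12)
FV = $800.00 × 61.914025
FV = $49,531.22

FV = PMT × ((1+r)^n - 1)/r = $49,531.22


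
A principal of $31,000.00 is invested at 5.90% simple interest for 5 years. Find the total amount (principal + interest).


Total amount formula: A = P(1 + rt) = P + P·r·t
Interest: I = P × r × t = $31,000.00 × 0.059 × 5 = $9,145.00
A = P + I = $31,000.00 + $9,145.00 = $40,145.00

A = P + I = P(1 + rt) = $40,145.00


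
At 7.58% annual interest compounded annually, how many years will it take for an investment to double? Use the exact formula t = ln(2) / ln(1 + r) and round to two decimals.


Doubling condition: (1 + r)^t = 2
Take ln of both sides: t × ln(1 + r) = ln(2)
t = ln(2) / ln(1 + r)
t = 0.693147 / 0.073065
t = 9.49

t = ln(2) / ln(1 + r) = 9.49 years


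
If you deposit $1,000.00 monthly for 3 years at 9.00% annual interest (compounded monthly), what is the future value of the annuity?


Future value of an ordinary annuity: FV = PMT × ((1 + r)^n − 1) / r
Monthly rate r = 0.09/12 = 0.0075, n = 36
FV = $1,000.00 × ((1 + 0.09/12)^36 − 1) / (0.09/12)
FV = $1,000.00 × 41.152716
FV = $41,152.72

FV = PMT × ((1+r)^n - 1)/r = $41,152.72


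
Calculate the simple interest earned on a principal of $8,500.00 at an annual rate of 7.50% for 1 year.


Simple interest formula: I = P × r × t
I = $8,500.00 × 0.075 × 1
I = $637.50

I = P × r × t = $637.50


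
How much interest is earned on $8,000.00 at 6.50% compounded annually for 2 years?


Compound interest earned = final amount − principal.
A = P(1 + r/n)^(nt) = $8,000.00 × (1 + 0.065/1)^(1 × 2) = $9,073.80
Interest = A − P = $9,073.80 − $8,000.00 = $1,073.80

Interest = A - P = $1,073.80


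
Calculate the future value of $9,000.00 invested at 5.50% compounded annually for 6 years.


Compound interest formula: A = P(1 + r/n)^(nt)
A = $9,000.00 × (1 + 0.055/1)^(1 × 6)
Growth factor: (1 + 0.055/1)^6 = 1.378843
A = $9,000.00 × 1.378843
A = $12,409.59

A = P(1 + r/n)^(nt) = $12,409.59


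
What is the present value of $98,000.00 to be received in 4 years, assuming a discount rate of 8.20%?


Present value formula: PV = FV / (1 + r)^t
PV = $98,000.00 / (1 + 0.082)^4
PV = $98,000.00 / 1.3705947
PV = $71,501.81

PV = FV / (1 + r)^t = $71,501.81


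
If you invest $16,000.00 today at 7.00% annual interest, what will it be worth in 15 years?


Future value formula: FV = PV × (1 + r)^t
FV = $16,000.00 × (1 + 0.07)^15
FV = $16,000.00 × 2.7590315
FV = $44,144.50

FV = PV × (1 + r)^t = $44,144.50


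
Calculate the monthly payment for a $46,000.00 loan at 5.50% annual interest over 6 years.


Loan payment formula: PMT = PV × r / (1 − (1 + r)^(−n))
Monthly rate r = 0.055/12 ≈ 0.00458333, n = 72 months
Denominator: 1 − (1 + 0.055/12)^(−72) = 0.280534
PMT = $46,000.00 × (0.055/12) / 0.280534
PMT = $751.54 per month

PMT = PV × r / (1-(1+r)^(-n)) = $751.54/month


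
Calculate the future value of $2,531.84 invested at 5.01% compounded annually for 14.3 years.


Compound interest formula: A = P(1 + r/n)^(nt)
A = $2,531.84 × (1 + 0.0501/1)^(1 × 14.3)
Growth factor: (1 + 0.0501/1)^14.3 = 2.011863
A = $2,531.84 × 2.011863
A = $5,093.72

A = P(1 + r/n)^(nt) = $5,093.72


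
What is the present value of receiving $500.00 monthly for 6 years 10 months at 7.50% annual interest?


Present value of an ordinary annuity: PV = PMT × (1 − (1 + r)^(−n)) / r
Monthly rate r = 0.075/12 = 0.00625, n = 82
PV = $500.00 × (1 − (1 + 0.075/12)^(−82)) / (0.075/12)
PV = $500.00 × 64.007627
PV = $32,003.81

PV = PMT × (1-(1+r)^(-n))/r = $32,003.81


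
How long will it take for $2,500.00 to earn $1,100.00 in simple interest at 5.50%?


Rearrange the simple interest formula for t:
I = P × r × t  ⇒  t = I / (P × r)
t = $1,100.00 / ($2,500.00 × 0.055)
t = 8

t = I/(P×r) = 8 years


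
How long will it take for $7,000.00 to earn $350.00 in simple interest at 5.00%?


Rearrange the simple interest formula for t:
I = P × r × t  ⇒  t = I / (P × r)
t = $350.00 / ($7,000.00 × 0.05)
t = 1

t = I/(P×r) = 1 year


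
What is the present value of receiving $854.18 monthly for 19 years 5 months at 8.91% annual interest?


Present value of an ordinary annuity: PV = PMT × (1 − (1 + r)^(−n)) / r
Monthly rate r = 0.0891/12 = 0.007425, n = 233
PV = $854.18 × (1 − (1 + 0.0891/12)^(−233)) / (0.0891/12)
PV = $854.18 × 110.650960
PV = $94,515.84

PV = PMT × (1-(1+r)^(-n))/r = $94,515.84


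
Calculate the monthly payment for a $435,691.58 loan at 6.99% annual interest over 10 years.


Loan payment formula: PMT = PV × r / (1 − (1 + r)^(−n))
Monthly rate r = 0.0699/12 = 0.005825, n = 120 months
Denominator: 1 − (1 + 0.0699/12)^(−120) = 0.501909
PMT = $435,691.58 × (0.0699/12) / 0.501909
PMT = $5,056.50 per month

PMT = PV × r / (1-(1+r)^(-n)) = $5,056.50/month


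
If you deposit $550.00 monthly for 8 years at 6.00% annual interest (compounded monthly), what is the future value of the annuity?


Future value of an ordinary annuity: FV = PMT × ((1 + r)^n − 1) / r
Monthly rate r = 0.06/12 = 0.005, n = 96
FV = $550.00 × ((1 + 0.06/12)^96 − 1) / (0.06/12)
FV = $550.00 × 122.828542
FV = $67,555.70

FV = PMT × ((1+r)^n - 1)/r = $67,555.70


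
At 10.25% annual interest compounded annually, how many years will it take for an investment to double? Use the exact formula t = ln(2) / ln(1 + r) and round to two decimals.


Doubling condition: (1 + r)^t = 2
Take ln of both sides: t × ln(1 + r) = ln(2)
t = ln(2) / ln(1 + r)
t = 0.693147 / 0.097580
t = 7.10

t = ln(2) / ln(1 + r) = 7.10 years


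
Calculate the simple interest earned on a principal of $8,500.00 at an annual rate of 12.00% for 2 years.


Simple interest formula: I = P × r × t
I = $8,500.00 × 0.12 × 2
I = $2,040.00

I = P × r × t = $2,040.00


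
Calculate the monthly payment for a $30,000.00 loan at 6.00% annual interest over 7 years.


Loan payment formula: PMT = PV × r / (1 − (1 + r)^(−n))
Monthly rate r = 0.06/12 = 0.005, n = 84 months
Denominator: 1 − (1 + 0.06/12)^(−84) = 0.342265
PMT = $30,000.00 × (0.06/12) / 0.342265
PMT = $438.26 per month

PMT = PV × r / (1-(1+r)^(-n)) = $438.26/month


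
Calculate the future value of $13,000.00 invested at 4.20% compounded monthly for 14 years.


Compound interest formula: A = P(1 + r/n)^(nt)
A = $13,000.00 × (1 + 0.042/12)^(12 × 14)
Growth factor: (1 + 0.042/12)^168 = 1.798537
A = $13,000.00 × 1.798537
A = $23,380.98

A = P(1 + r/n)^(nt) = $23,380.98


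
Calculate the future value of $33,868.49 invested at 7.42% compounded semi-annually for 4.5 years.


Compound interest formula: A = P(1 + r/n)^(nt)
A = $33,868.49 × (1 + 0.0742/2)^(2 × 4.5)
Growth factor: (1 + 0.0742/2)^9 = 1.387988
A = $33,868.49 × 1.387988
A = $47,009.06

A = P(1 + r/n)^(nt) = $47,009.06


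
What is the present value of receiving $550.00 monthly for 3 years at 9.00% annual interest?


Present value of an ordinary annuity: PV = PMT × (1 − (1 + r)^(−n)) / r
Monthly rate r = 0.09/12 = 0.0075, n = 36
PV = $550.00 × (1 − (1 + 0.09/12)^(−36)) / (0.09/12)
PV = $550.00 × 31.446805
PV = $17,295.74

PV = PMT × (1-(1+r)^(-n))/r = $17,295.74


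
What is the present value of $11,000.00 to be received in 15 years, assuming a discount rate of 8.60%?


Present value formula: PV = FV / (1 + r)^t
PV = $11,000.00 / (1 + 0.086)^15
PV = $11,000.00 / 3.447048
PV = $3,191.14

PV = FV / (1 + r)^t = $3,191.14


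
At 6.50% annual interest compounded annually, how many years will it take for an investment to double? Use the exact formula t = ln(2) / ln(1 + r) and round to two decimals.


Doubling condition: (1 + r)^t = 2
Take ln of both sides: t × ln(1 + r) = ln(2)
t = ln(2) / ln(1 + r)
t = 0.693147 / 0.062975
t = 11.01

t = ln(2) / ln(1 + r) = 11.01 years


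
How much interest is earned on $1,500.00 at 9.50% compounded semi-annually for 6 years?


Compound interest earned = final amount − principal.
A = P(1 + r/n)^(nt) = $1,500.00 × (1 + 0.095/2)^(2 × 6) = $2,617.82
Interest = A − P = $2,617.82 − $1,500.00 = $1,117.82

Interest = A - P = $1,117.82


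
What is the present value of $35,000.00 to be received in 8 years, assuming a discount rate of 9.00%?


Present value formula: PV = FV / (1 + r)^t
PV = $35,000.00 / (1 + 0.09)^8
PV = $35,000.00 / 1.992563
PV = $17,565.32

PV = FV / (1 + r)^t = $17,565.32


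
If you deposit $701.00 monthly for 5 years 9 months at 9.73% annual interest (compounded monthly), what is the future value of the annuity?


Future value of an ordinary annuity: FV = PMT × ((1 + r)^n − 1) / r
Monthly rate r = 0.0973/12 ≈ 0.00810833, n = 69
FV = $701.00 × ((1 + 0.0973/12)^69 − 1) / (0.0973/12)
FV = $701.00 × 91.980754
FV = $64,478.51

FV = PMT × ((1+r)^n - 1)/r = $64,478.51


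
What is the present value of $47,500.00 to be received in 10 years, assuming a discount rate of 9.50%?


Present value formula: PV = FV / (1 + r)^t
PV = $47,500.00 / (1 + 0.095)^10
PV = $47,500.00 / 2.478228
PV = $19,166.92

PV = FV / (1 + r)^t = $19,166.92


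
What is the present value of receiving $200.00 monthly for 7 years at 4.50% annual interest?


Present value of an ordinary annuity: PV = PMT × (1 − (1 + r)^(−n)) / r
Monthly rate r = 0.045/12 = 0.00375, n = 84
PV = $200.00 × (1 − (1 + 0.045/12)^(−84)) / (0.045/12)
PV = $200.00 × 71.941611
PV = $14,388.32

PV = PMT × (1-(1+r)^(-n))/r = $14,388.32


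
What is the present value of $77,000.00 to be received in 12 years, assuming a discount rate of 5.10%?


Present value formula: PV = FV / (1 + r)^t
PV = $77,000.00 / (1 + 0.051)^12
PV = $77,000.00 / 1.81648825
PV = $42,389.48

PV = FV / (1 + r)^t = $42,389.48


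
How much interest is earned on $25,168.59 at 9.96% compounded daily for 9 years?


Compound interest earned = final amount − principal.
A = P(1 + r/n)^(nt) = $25,168.59 × (1 + 0.0996/365)^(365 × 9) = $61,674.74
Interest = A − P = $61,674.74 − $25,168.59 = $36,506.15

Interest = A - P = $36,506.15


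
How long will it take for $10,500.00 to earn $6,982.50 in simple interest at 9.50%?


Rearrange the simple interest formula for t:
I = P × r × t  ⇒  t = I / (P × r)
t = $6,982.50 / ($10,500.00 × 0.095)
t = 7

t = I/(P×r) = 7 years


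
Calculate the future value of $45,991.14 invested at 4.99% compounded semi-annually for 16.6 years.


Compound interest formula: A = P(1 + r/n)^(nt)
A = $45,991.14 × (1 + 0.0499/2)^(2 × 16.6)
Growth factor: (1 + 0.0499/2)^33.2 = 2.2663604
A = $45,991.14 × 2.2663604
A = $104,232.50

A = P(1 + r/n)^(nt) = $104,232.50


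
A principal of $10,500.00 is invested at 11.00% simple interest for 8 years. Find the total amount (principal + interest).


Total amount formula: A = P(1 + rt) = P + P·r·t
Interest: I = P × r × t = $10,500.00 × 0.11 × 8 = $9,240.00
A = P + I = $10,500.00 + $9,240.00 = $19,740.00

A = P + I = P(1 + rt) = $19,740.00


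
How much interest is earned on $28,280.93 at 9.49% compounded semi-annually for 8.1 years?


Compound interest earned = final amount − principal.
A = P(1 + r/n)^(nt) = $28,280.93 × (1 + 0.0949/2)^(2 × 8.1) = $59,931.23
Interest = A − P = $59,931.23 − $28,280.93 = $31,650.30

Interest = A - P = $31,650.30


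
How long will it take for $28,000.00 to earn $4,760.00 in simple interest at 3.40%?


Rearrange the simple interest formula for t:
I = P × r × t  ⇒  t = I / (P × r)
t = $4,760.00 / ($28,000.00 × 0.034)
t = 5

t = I/(P×r) = 5 years


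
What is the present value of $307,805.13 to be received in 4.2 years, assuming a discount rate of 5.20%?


Present value formula: PV = FV / (1 + r)^t
PV = $307,805.13 / (1 + 0.052)^4.2
PV = $307,805.13 / 1.2372746
PV = $248,776.73

PV = FV / (1 + r)^t = $248,776.73


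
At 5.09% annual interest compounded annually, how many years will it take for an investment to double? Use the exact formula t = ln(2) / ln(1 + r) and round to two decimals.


Doubling condition: (1 + r)^t = 2
Take ln of both sides: t × ln(1 + r) = ln(2)
t = ln(2) / ln(1 + r)
t = 0.693147 / 0.049647
t = 13.96

t = ln(2) / ln(1 + r) = 13.96 years


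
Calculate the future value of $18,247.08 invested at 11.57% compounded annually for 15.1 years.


Compound interest formula: A = P(1 + r/n)^(nt)
A = $18,247.08 × (1 + 0.1157/1)^(1 × 15.1)
Growth factor: (1 + 0.1157/1)^15.1 = 5.223556
A = $18,247.08 × 5.223556
A = $95,314.64

A = P(1 + r/n)^(nt) = $95,314.64


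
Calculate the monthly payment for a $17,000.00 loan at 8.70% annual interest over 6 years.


Loan payment formula: PMT = PV × r / (1 − (1 + r)^(−n))
Monthly rate r = 0.087/12 = 0.00725, n = 72 months
Denominator: 1 − (1 + 0.087/12)^(−72) = 0.405549
PMT = $17,000.00 × (0.087/12) / 0.405549
PMT = $303.91 per month

PMT = PV × r / (1-(1+r)^(-n)) = $303.91/month


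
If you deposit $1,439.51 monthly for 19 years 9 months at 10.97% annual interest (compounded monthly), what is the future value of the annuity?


Future value of an ordinary annuity: FV = PMT × ((1 + r)^n − 1) / r
Monthly rate r = 0.1097/12 ≈ 0.00914167, n = 237
FV = $1,439.51 × ((1 + 0.1097/12)^237 − 1) / (0.1097/12)
FV = $1,439.51 × 836.045106
FV = $1,203,495.29

FV = PMT × ((1+r)^n - 1)/r = $1,203,495.29


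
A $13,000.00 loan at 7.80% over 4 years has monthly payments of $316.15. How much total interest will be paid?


Total paid over the life of the loan = PMT × n.
Total paid = $316.15 × 48 = $15,175.20
Total interest = total paid − principal = $15,175.20 − $13,000.00 = $2,175.20

Total interest = (PMT × n) - PV = $2,175.20
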